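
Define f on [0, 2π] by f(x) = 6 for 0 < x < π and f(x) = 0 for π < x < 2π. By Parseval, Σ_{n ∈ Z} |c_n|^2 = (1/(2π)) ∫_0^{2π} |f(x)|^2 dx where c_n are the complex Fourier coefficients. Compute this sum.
Σ |c_n|^2 = 18

Parseval equates the L^2 energy of f (normalised by 1/(2π)) with the ℓ^2 sum of its Fourier coefficients: (1/(2π)) ∫_0^{2π} |f|^2 = Σ |c_n|^2.
Compute the left side: (1/(2π)) [∫_0^π 6^2 dx + ∫_π^{2π} 0^2 dx] = (1/(2π)) · (36π + 0π) = (36 + 0)/2 = 18.
So Σ_{n ∈ Z} |c_n|^2 = 18.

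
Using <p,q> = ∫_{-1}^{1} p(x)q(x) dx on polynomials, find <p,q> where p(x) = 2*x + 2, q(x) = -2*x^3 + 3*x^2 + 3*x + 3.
<p,q> = 92/5

Expand the product: p(x)·q(x) = -4*x^4 + 2*x^3 + 12*x^2 + 12*x + 6.
∫_{-1}^{1} of each monomial x^k gives [2/(k+1) if k even, 0 if k odd]. Integrating term-by-term (or equivalently evaluating the antiderivative F(x) = -4*x^5/5 + x^4/2 + 4*x^3 + 6*x^2 + 6*x at the endpoints):
  F(1) − F(−1) = 157/10 − (-27/10) = 92/5.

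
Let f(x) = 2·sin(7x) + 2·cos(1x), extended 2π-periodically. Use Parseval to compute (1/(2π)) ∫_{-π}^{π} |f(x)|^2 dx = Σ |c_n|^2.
Σ |c_n|^2 = 4

Expand |f|^2 and use orthogonality of {sin(nx), cos(mx)} on [-π, π]:
  ∫_{-π}^{π} sin(nx)^2 dx = π, ∫ cos(mx)^2 dx = π, and cross terms integrate to 0.
So ∫_{-π}^{π} f(x)^2 dx = 2^2 · π + 2^2 · π = (4 + 4)π.
Divide by 2π: (4 + 4)/2 = 4.
By Parseval, this equals Σ |c_n|^2.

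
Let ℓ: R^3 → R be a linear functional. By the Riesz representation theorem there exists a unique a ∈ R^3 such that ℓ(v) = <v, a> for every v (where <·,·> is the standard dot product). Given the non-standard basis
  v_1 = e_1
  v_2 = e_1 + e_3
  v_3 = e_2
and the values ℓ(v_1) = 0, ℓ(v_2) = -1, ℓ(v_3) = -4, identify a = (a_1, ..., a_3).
a = (0, -4, -1)

Write a = (a_1, ..., a_3) in the standard basis. For each basis vector v_i, ℓ(v_i) = <v_i, a> is a linear equation in the a_j's. Collect the n equations into a matrix system V a = ℓ, where row i of V is v_i (expressed in the standard basis). Since V is invertible (lower-triangular with 1s on the diagonal, up to permutation), solve by back-substitution:
  V =
[[1, 0, 0],
 [1, 0, 1],
 [0, 1, 0]]
  V a = (0, -1, -4)
Solving gives a = (0, -4, -1).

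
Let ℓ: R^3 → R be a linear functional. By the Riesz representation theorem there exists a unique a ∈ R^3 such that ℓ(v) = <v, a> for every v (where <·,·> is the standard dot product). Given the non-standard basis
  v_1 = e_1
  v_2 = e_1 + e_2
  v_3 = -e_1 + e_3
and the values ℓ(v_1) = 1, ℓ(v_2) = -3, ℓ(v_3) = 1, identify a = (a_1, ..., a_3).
a = (1, -4, 2)

Write a = (a_1, ..., a_3) in the standard basis. For each basis vector v_i, ℓ(v_i) = <v_i, a> is a linear equation in the a_j's. Collect the n equations into a matrix system V a = ℓ, where row i of V is v_i (expressed in the standard basis). Since V is invertible (lower-triangular with 1s on the diagonal, up to permutation), solve by back-substitution:
  V =
[[1, 0, 0],
 [1, 1, 0],
 [-1, 0, 1]]
  V a = (1, -3, 1)
Solving gives a = (1, -4, 2).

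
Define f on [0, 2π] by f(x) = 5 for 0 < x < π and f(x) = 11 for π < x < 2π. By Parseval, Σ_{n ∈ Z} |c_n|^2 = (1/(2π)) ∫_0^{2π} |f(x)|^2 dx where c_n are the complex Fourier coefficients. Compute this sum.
Σ |c_n|^2 = 73

Parseval equates the L^2 energy of f (normalised by 1/(2π)) with the ℓ^2 sum of its Fourier coefficients: (1/(2π)) ∫_0^{2π} |f|^2 = Σ |c_n|^2.
Compute the left side: (1/(2π)) [∫_0^π 5^2 dx + ∫_π^{2π} 11^2 dx] = (1/(2π)) · (25π + 121π) = (25 + 121)/2 = 73.
So Σ_{n ∈ Z} |c_n|^2 = 73.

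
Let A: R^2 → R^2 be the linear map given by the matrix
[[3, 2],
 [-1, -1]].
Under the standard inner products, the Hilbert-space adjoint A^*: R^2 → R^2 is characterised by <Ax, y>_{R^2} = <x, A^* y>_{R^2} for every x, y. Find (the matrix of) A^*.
A^* = A^T =
[[3, -1],
 [2, -1]]

For real matrices with standard dot products, the defining identity <Ax, y> = <x, A^* y> gives (Ax)^T y = x^T (A^*) y, i.e. x^T A^T y = x^T (A^*) y. Since this holds for all x, y, we must have A^* = A^T. Therefore
A^* =
[[3, -1],
 [2, -1]].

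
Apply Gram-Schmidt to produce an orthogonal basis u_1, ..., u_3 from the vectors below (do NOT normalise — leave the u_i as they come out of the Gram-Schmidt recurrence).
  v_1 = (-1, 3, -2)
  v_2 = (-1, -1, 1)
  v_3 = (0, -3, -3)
Orthogonal basis:
  u_1 = (-1, 3, -2)
  u_2 = (-9/7, -1/7, 3/7)
  u_3 = (-21/26, -63/26, -42/13)

Apply the Gram-Schmidt recurrence
  u_1 = v_1
  u_i = v_i − Σ_{j<i} ((v_i · u_j) / (u_j · u_j)) · u_j.

Step by step this gives:
  u_1 = (-1, 3, -2)
  u_2 = (-9/7, -1/7, 3/7)
  u_3 = (-21/26, -63/26, -42/13)

Orthogonality check:
  u_2 · u_1 = 0 (should be 0)
  u_3 · u_1 = 0 (should be 0)
  u_3 · u_2 = 0 (should be 0)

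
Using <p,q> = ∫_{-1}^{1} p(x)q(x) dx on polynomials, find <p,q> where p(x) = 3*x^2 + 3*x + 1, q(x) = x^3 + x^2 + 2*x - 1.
<p,q> = 46/15

Expand the product: p(x)·q(x) = 3*x^5 + 6*x^4 + 10*x^3 + 4*x^2 - x - 1.
∫_{-1}^{1} of each monomial x^k gives [2/(k+1) if k even, 0 if k odd]. Integrating term-by-term (or equivalently evaluating the antiderivative F(x) = x^6/2 + 6*x^5/5 + 5*x^4/2 + 4*x^3/3 - x^2/2 - x at the endpoints):
  F(1) − F(−1) = 121/30 − (29/30) = 46/15.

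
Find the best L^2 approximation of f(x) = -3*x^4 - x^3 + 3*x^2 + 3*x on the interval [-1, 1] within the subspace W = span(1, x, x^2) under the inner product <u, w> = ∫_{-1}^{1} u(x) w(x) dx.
g(x) = 3*x^2/7 + 12*x/5 + 9/35

The best approximation g ∈ W is the orthogonal projection of f onto W. Writing g = a_0 + a_1 x + a_2 x^2, the coefficients solve the normal equations G · a = b where
  G_{ij} = <φ_i, φ_j> and b_i = <f, φ_i>, with φ_0 = 1, φ_1 = x, φ_2 = x^2.
G =
  [2, 0, 2/3]
  [0, 2/3, 0]
  [2/3, 0, 2/5],
b = (4/5, 8/5, 12/35).
Solving gives a_0 = 9/35, a_1 = 12/5, a_2 = 3/7, so
  g(x) = 3*x^2/7 + 12*x/5 + 9/35.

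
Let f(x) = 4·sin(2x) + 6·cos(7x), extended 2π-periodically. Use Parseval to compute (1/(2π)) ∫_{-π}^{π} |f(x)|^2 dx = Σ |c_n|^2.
Σ |c_n|^2 = 26

Expand |f|^2 and use orthogonality of {sin(nx), cos(mx)} on [-π, π]:
  ∫_{-π}^{π} sin(nx)^2 dx = π, ∫ cos(mx)^2 dx = π, and cross terms integrate to 0.
So ∫_{-π}^{π} f(x)^2 dx = 4^2 · π + 6^2 · π = (16 + 36)π.
Divide by 2π: (16 + 36)/2 = 26.
By Parseval, this equals Σ |c_n|^2.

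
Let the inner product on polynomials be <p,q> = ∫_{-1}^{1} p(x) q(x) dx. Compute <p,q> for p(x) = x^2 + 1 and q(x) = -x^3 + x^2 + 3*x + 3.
<p,q> = 136/15

Expand the product: p(x)·q(x) = -x^5 + x^4 + 2*x^3 + 4*x^2 + 3*x + 3.
∫_{-1}^{1} of each monomial x^k gives [2/(k+1) if k even, 0 if k odd]. Integrating term-by-term (or equivalently evaluating the antiderivative F(x) = -x^6/6 + x^5/5 + x^4/2 + 4*x^3/3 + 3*x^2/2 + 3*x at the endpoints):
  F(1) − F(−1) = 191/30 − (-27/10) = 136/15.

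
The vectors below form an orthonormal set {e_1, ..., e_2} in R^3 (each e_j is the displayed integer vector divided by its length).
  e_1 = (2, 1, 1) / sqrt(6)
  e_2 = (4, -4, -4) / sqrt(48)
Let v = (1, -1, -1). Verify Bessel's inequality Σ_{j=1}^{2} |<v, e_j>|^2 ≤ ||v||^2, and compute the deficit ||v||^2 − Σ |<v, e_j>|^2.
Σ |<v, e_j>|^2 = 3; ||v||^2 = 3; deficit = 0

Write each e_j = u_j / sqrt(<u_j, u_j>) where u_j is the displayed integer vector. Then <v, e_j> = <v, u_j> / sqrt(<u_j, u_j>), so |<v, e_j>|^2 = <v, u_j>^2 / <u_j, u_j>.
Coefficients: <v, e_1> = 0/sqrt(6), <v, e_2> = 12/sqrt(48).
Square and sum: Σ |<v, e_j>|^2 = 3.
Compute ||v||^2 = v·v = 3.
Deficit = 3 − 3 = 0 ≥ 0, confirming Bessel's inequality. (The deficit equals ||v − Σ <v,e_j> e_j||^2, the squared distance from v to span{e_j}.)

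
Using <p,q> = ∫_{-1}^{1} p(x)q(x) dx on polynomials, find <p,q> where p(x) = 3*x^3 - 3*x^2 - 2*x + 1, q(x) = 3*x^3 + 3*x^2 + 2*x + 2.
<p,q> = -178/105

Expand the product: p(x)·q(x) = 9*x^6 - 9*x^4 - 3*x^3 - 7*x^2 - 2*x + 2.
∫_{-1}^{1} of each monomial x^k gives [2/(k+1) if k even, 0 if k odd]. Integrating term-by-term (or equivalently evaluating the antiderivative F(x) = 9*x^7/7 - 9*x^5/5 - 3*x^4/4 - 7*x^3/3 - x^2 + 2*x at the endpoints):
  F(1) − F(−1) = -1091/420 − (-379/420) = -178/105.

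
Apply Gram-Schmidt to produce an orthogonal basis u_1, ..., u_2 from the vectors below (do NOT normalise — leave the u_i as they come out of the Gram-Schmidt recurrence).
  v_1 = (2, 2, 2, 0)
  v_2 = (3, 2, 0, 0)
Orthogonal basis:
  u_1 = (2, 2, 2, 0)
  u_2 = (4/3, 1/3, -5/3, 0)

Apply the Gram-Schmidt recurrence
  u_1 = v_1
  u_i = v_i − Σ_{j<i} ((v_i · u_j) / (u_j · u_j)) · u_j.

Step by step this gives:
  u_1 = (2, 2, 2, 0)
  u_2 = (4/3, 1/3, -5/3, 0)

Orthogonality check:
  u_2 · u_1 = 0 (should be 0)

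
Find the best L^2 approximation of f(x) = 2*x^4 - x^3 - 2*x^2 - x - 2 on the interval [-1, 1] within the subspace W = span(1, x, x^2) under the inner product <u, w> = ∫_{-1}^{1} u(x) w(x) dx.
g(x) = -2*x^2/7 - 8*x/5 - 76/35

The best approximation g ∈ W is the orthogonal projection of f onto W. Writing g = a_0 + a_1 x + a_2 x^2, the coefficients solve the normal equations G · a = b where
  G_{ij} = <φ_i, φ_j> and b_i = <f, φ_i>, with φ_0 = 1, φ_1 = x, φ_2 = x^2.
G =
  [2, 0, 2/3]
  [0, 2/3, 0]
  [2/3, 0, 2/5],
b = (-68/15, -16/15, -164/105).
Solving gives a_0 = -76/35, a_1 = -8/5, a_2 = -2/7, so
  g(x) = -2*x^2/7 - 8*x/5 - 76/35.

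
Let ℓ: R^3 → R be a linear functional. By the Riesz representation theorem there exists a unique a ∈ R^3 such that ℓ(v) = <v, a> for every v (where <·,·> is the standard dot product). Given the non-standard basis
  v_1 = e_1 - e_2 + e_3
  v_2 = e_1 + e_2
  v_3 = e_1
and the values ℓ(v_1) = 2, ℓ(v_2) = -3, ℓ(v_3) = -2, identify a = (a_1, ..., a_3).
a = (-2, -1, 3)

Write a = (a_1, ..., a_3) in the standard basis. For each basis vector v_i, ℓ(v_i) = <v_i, a> is a linear equation in the a_j's. Collect the n equations into a matrix system V a = ℓ, where row i of V is v_i (expressed in the standard basis). Since V is invertible (lower-triangular with 1s on the diagonal, up to permutation), solve by back-substitution:
  V =
[[1, -1, 1],
 [1, 1, 0],
 [1, 0, 0]]
  V a = (2, -3, -2)
Solving gives a = (-2, -1, 3).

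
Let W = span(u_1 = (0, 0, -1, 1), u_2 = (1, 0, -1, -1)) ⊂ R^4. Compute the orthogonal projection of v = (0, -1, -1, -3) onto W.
proj_W(v) = (4/3, 0, -1/3, -7/3)

Set up U = [u_1 | ... | u_2] ∈ R^(4×2). The projector onto W = col(U) is P = U (U^T U)^(-1) U^T.
Compute U^T U =
  [2, 0]
  [0, 3],
and U^T v = (-2, 4).
Solve U^T U · c = U^T v for the coefficients: c = (-1, 4/3). The projection is proj_W(v) = U c.
Check: (v - proj_W(v)) · u_1 = 0  (should be 0).
Check: (v - proj_W(v)) · u_2 = 0  (should be 0).
Result: proj_W(v) = (4/3, 0, -1/3, -7/3).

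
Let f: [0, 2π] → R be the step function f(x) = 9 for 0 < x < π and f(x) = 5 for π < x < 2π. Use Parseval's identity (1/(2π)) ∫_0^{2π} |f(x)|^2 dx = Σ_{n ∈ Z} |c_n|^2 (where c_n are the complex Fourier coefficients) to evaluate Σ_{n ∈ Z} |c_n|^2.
Σ |c_n|^2 = 53

Parseval equates the L^2 energy of f (normalised by 1/(2π)) with the ℓ^2 sum of its Fourier coefficients: (1/(2π)) ∫_0^{2π} |f|^2 = Σ |c_n|^2.
Compute the left side: (1/(2π)) [∫_0^π 9^2 dx + ∫_π^{2π} 5^2 dx] = (1/(2π)) · (81π + 25π) = (81 + 25)/2 = 53.
So Σ_{n ∈ Z} |c_n|^2 = 53.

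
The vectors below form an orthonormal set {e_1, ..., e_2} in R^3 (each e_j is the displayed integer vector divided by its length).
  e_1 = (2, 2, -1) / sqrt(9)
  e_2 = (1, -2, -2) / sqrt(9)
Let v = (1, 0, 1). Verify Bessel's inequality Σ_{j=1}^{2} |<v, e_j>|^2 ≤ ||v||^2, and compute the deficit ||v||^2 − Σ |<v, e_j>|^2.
Σ |<v, e_j>|^2 = 2/9; ||v||^2 = 2; deficit = 16/9

Write each e_j = u_j / sqrt(<u_j, u_j>) where u_j is the displayed integer vector. Then <v, e_j> = <v, u_j> / sqrt(<u_j, u_j>), so |<v, e_j>|^2 = <v, u_j>^2 / <u_j, u_j>.
Coefficients: <v, e_1> = 1/sqrt(9), <v, e_2> = -1/sqrt(9).
Square and sum: Σ |<v, e_j>|^2 = 2/9.
Compute ||v||^2 = v·v = 2.
Deficit = 2 − 2/9 = 16/9 ≥ 0, confirming Bessel's inequality. (The deficit equals ||v − Σ <v,e_j> e_j||^2, the squared distance from v to span{e_j}.)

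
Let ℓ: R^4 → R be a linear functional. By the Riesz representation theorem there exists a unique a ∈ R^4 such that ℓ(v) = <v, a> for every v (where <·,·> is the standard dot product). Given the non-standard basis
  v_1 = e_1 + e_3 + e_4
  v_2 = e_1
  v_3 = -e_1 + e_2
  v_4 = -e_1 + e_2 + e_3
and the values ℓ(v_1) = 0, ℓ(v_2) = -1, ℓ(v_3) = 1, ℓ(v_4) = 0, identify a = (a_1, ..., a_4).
a = (-1, 0, -1, 2)

Write a = (a_1, ..., a_4) in the standard basis. For each basis vector v_i, ℓ(v_i) = <v_i, a> is a linear equation in the a_j's. Collect the n equations into a matrix system V a = ℓ, where row i of V is v_i (expressed in the standard basis). Since V is invertible (lower-triangular with 1s on the diagonal, up to permutation), solve by back-substitution:
  V =
[[1, 0, 1, 1],
 [1, 0, 0, 0],
 [-1, 1, 0, 0],
 [-1, 1, 1, 0]]
  V a = (0, -1, 1, 0)
Solving gives a = (-1, 0, -1, 2).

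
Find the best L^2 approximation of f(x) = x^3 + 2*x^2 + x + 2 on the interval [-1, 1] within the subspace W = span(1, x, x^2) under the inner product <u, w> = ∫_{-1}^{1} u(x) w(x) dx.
g(x) = 2*x^2 + 8*x/5 + 2

The best approximation g ∈ W is the orthogonal projection of f onto W. Writing g = a_0 + a_1 x + a_2 x^2, the coefficients solve the normal equations G · a = b where
  G_{ij} = <φ_i, φ_j> and b_i = <f, φ_i>, with φ_0 = 1, φ_1 = x, φ_2 = x^2.
G =
  [2, 0, 2/3]
  [0, 2/3, 0]
  [2/3, 0, 2/5],
b = (16/3, 16/15, 32/15).
Solving gives a_0 = 2, a_1 = 8/5, a_2 = 2, so
  g(x) = 2*x^2 + 8*x/5 + 2.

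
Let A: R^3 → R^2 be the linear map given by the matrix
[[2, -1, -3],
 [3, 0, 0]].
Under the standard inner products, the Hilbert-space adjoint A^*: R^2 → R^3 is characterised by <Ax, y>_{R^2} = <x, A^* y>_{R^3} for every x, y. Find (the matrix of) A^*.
A^* = A^T =
[[2, 3],
 [-1, 0],
 [-3, 0]]

For real matrices with standard dot products, the defining identity <Ax, y> = <x, A^* y> gives (Ax)^T y = x^T (A^*) y, i.e. x^T A^T y = x^T (A^*) y. Since this holds for all x, y, we must have A^* = A^T. Therefore
A^* =
[[2, 3],
 [-1, 0],
 [-3, 0]].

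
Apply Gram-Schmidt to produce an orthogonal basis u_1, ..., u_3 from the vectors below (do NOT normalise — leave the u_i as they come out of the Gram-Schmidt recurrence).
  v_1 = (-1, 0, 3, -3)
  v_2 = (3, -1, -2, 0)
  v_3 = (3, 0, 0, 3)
Orthogonal basis:
  u_1 = (-1, 0, 3, -3)
  u_2 = (48/19, -1, -11/19, -27/19)
  u_3 = (279/185, 63/185, 387/185, 294/185)

Apply the Gram-Schmidt recurrence
  u_1 = v_1
  u_i = v_i − Σ_{j<i} ((v_i · u_j) / (u_j · u_j)) · u_j.

Step by step this gives:
  u_1 = (-1, 0, 3, -3)
  u_2 = (48/19, -1, -11/19, -27/19)
  u_3 = (279/185, 63/185, 387/185, 294/185)

Orthogonality check:
  u_2 · u_1 = 0 (should be 0)
  u_3 · u_1 = 0 (should be 0)
  u_3 · u_2 = 0 (should be 0)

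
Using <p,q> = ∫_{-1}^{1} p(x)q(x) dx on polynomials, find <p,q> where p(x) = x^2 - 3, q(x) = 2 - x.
<p,q> = -32/3

Expand the product: p(x)·q(x) = -x^3 + 2*x^2 + 3*x - 6.
∫_{-1}^{1} of each monomial x^k gives [2/(k+1) if k even, 0 if k odd]. Integrating term-by-term (or equivalently evaluating the antiderivative F(x) = -x^4/4 + 2*x^3/3 + 3*x^2/2 - 6*x at the endpoints):
  F(1) − F(−1) = -49/12 − (79/12) = -32/3.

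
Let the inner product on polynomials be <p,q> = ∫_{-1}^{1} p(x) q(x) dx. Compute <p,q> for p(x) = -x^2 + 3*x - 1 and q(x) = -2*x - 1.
<p,q> = -4/3

Expand the product: p(x)·q(x) = 2*x^3 - 5*x^2 - x + 1.
∫_{-1}^{1} of each monomial x^k gives [2/(k+1) if k even, 0 if k odd]. Integrating term-by-term (or equivalently evaluating the antiderivative F(x) = x^4/2 - 5*x^3/3 - x^2/2 + x at the endpoints):
  F(1) − F(−1) = -2/3 − (2/3) = -4/3.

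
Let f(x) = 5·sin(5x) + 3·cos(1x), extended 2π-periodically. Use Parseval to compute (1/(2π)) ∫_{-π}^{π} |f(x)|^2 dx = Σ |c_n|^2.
Σ |c_n|^2 = 17

Expand |f|^2 and use orthogonality of {sin(nx), cos(mx)} on [-π, π]:
  ∫_{-π}^{π} sin(nx)^2 dx = π, ∫ cos(mx)^2 dx = π, and cross terms integrate to 0.
So ∫_{-π}^{π} f(x)^2 dx = 5^2 · π + 3^2 · π = (25 + 9)π.
Divide by 2π: (25 + 9)/2 = 17.
By Parseval, this equals Σ |c_n|^2.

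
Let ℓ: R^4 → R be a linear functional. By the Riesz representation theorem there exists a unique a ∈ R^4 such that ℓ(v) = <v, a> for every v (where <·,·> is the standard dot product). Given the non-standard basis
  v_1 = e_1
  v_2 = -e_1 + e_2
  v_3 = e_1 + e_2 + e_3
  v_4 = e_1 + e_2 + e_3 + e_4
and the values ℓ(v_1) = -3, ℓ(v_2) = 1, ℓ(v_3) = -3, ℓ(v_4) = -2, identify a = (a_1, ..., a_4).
a = (-3, -2, 2, 1)

Write a = (a_1, ..., a_4) in the standard basis. For each basis vector v_i, ℓ(v_i) = <v_i, a> is a linear equation in the a_j's. Collect the n equations into a matrix system V a = ℓ, where row i of V is v_i (expressed in the standard basis). Since V is invertible (lower-triangular with 1s on the diagonal, up to permutation), solve by back-substitution:
  V =
[[1, 0, 0, 0],
 [-1, 1, 0, 0],
 [1, 1, 1, 0],
 [1, 1, 1, 1]]
  V a = (-3, 1, -3, -2)
Solving gives a = (-3, -2, 2, 1).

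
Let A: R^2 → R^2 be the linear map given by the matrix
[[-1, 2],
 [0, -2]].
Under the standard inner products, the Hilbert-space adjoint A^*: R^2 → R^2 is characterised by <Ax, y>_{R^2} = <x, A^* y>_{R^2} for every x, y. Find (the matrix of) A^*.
A^* = A^T =
[[-1, 0],
 [2, -2]]

For real matrices with standard dot products, the defining identity <Ax, y> = <x, A^* y> gives (Ax)^T y = x^T (A^*) y, i.e. x^T A^T y = x^T (A^*) y. Since this holds for all x, y, we must have A^* = A^T. Therefore
A^* =
[[-1, 0],
 [2, -2]].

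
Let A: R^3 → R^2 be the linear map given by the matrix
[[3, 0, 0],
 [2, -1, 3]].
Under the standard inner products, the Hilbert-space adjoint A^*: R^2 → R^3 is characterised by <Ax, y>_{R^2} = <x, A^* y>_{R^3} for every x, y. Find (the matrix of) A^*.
A^* = A^T =
[[3, 2],
 [0, -1],
 [0, 3]]

For real matrices with standard dot products, the defining identity <Ax, y> = <x, A^* y> gives (Ax)^T y = x^T (A^*) y, i.e. x^T A^T y = x^T (A^*) y. Since this holds for all x, y, we must have A^* = A^T. Therefore
A^* =
[[3, 2],
 [0, -1],
 [0, 3]].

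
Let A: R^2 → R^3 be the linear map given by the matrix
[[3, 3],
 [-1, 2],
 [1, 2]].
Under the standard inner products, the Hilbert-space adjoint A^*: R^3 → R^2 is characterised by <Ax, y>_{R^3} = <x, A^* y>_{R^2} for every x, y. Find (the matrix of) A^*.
A^* = A^T =
[[3, -1, 1],
 [3, 2, 2]]

For real matrices with standard dot products, the defining identity <Ax, y> = <x, A^* y> gives (Ax)^T y = x^T (A^*) y, i.e. x^T A^T y = x^T (A^*) y. Since this holds for all x, y, we must have A^* = A^T. Therefore
A^* =
[[3, -1, 1],
 [3, 2, 2]].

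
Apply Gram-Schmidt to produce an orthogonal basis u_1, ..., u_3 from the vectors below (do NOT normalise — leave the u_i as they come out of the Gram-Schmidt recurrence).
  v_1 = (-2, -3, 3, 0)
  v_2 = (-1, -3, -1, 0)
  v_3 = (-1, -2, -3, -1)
Orthogonal basis:
  u_1 = (-2, -3, 3, 0)
  u_2 = (-3/11, -21/11, -23/11, 0)
  u_3 = (-66/89, 55/178, -33/178, -1)

Apply the Gram-Schmidt recurrence
  u_1 = v_1
  u_i = v_i − Σ_{j<i} ((v_i · u_j) / (u_j · u_j)) · u_j.

Step by step this gives:
  u_1 = (-2, -3, 3, 0)
  u_2 = (-3/11, -21/11, -23/11, 0)
  u_3 = (-66/89, 55/178, -33/178, -1)

Orthogonality check:
  u_2 · u_1 = 0 (should be 0)
  u_3 · u_1 = 0 (should be 0)
  u_3 · u_2 = 0 (should be 0)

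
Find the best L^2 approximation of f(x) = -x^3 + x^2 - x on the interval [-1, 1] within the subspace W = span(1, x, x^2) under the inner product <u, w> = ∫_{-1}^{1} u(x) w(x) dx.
g(x) = x^2 - 8*x/5

The best approximation g ∈ W is the orthogonal projection of f onto W. Writing g = a_0 + a_1 x + a_2 x^2, the coefficients solve the normal equations G · a = b where
  G_{ij} = <φ_i, φ_j> and b_i = <f, φ_i>, with φ_0 = 1, φ_1 = x, φ_2 = x^2.
G =
  [2, 0, 2/3]
  [0, 2/3, 0]
  [2/3, 0, 2/5],
b = (2/3, -16/15, 2/5).
Solving gives a_0 = 0, a_1 = -8/5, a_2 = 1, so
  g(x) = x^2 - 8*x/5.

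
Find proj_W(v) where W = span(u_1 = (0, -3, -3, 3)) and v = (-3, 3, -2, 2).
proj_W(v) = (0, -1/3, -1/3, 1/3)

Set up U = [u_1 | ... | u_1] ∈ R^(4×1). The projector onto W = col(U) is P = U (U^T U)^(-1) U^T.
Compute U^T U =
  [27],
and U^T v = (3).
Solve U^T U · c = U^T v for the coefficients: c = (1/9). The projection is proj_W(v) = U c.
Check: (v - proj_W(v)) · u_1 = 0  (should be 0).
Result: proj_W(v) = (0, -1/3, -1/3, 1/3).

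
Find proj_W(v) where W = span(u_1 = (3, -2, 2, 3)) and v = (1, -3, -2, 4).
proj_W(v) = (51/26, -17/13, 17/13, 51/26)

Set up U = [u_1 | ... | u_1] ∈ R^(4×1). The projector onto W = col(U) is P = U (U^T U)^(-1) U^T.
Compute U^T U =
  [26],
and U^T v = (17).
Solve U^T U · c = U^T v for the coefficients: c = (17/26). The projection is proj_W(v) = U c.
Check: (v - proj_W(v)) · u_1 = 0  (should be 0).
Result: proj_W(v) = (51/26, -17/13, 17/13, 51/26).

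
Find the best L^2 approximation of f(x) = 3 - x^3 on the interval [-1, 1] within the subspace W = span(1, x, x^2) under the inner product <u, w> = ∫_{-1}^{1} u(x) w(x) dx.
g(x) = 3 - 3*x/5

The best approximation g ∈ W is the orthogonal projection of f onto W. Writing g = a_0 + a_1 x + a_2 x^2, the coefficients solve the normal equations G · a = b where
  G_{ij} = <φ_i, φ_j> and b_i = <f, φ_i>, with φ_0 = 1, φ_1 = x, φ_2 = x^2.
G =
  [2, 0, 2/3]
  [0, 2/3, 0]
  [2/3, 0, 2/5],
b = (6, -2/5, 2).
Solving gives a_0 = 3, a_1 = -3/5, a_2 = 0, so
  g(x) = 3 - 3*x/5.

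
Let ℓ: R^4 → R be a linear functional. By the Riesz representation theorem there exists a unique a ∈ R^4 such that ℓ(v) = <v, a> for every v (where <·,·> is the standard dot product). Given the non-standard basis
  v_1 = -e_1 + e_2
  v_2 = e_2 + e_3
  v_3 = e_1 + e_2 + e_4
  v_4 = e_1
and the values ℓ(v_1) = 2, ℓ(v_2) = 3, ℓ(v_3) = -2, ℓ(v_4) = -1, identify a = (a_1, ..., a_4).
a = (-1, 1, 2, -2)

Write a = (a_1, ..., a_4) in the standard basis. For each basis vector v_i, ℓ(v_i) = <v_i, a> is a linear equation in the a_j's. Collect the n equations into a matrix system V a = ℓ, where row i of V is v_i (expressed in the standard basis). Since V is invertible (lower-triangular with 1s on the diagonal, up to permutation), solve by back-substitution:
  V =
[[-1, 1, 0, 0],
 [0, 1, 1, 0],
 [1, 1, 0, 1],
 [1, 0, 0, 0]]
  V a = (2, 3, -2, -1)
Solving gives a = (-1, 1, 2, -2).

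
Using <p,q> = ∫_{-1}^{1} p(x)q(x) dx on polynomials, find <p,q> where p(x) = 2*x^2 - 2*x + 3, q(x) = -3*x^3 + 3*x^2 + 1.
<p,q> = 272/15

Expand the product: p(x)·q(x) = -6*x^5 + 12*x^4 - 15*x^3 + 11*x^2 - 2*x + 3.
∫_{-1}^{1} of each monomial x^k gives [2/(k+1) if k even, 0 if k odd]. Integrating term-by-term (or equivalently evaluating the antiderivative F(x) = -x^6 + 12*x^5/5 - 15*x^4/4 + 11*x^3/3 - x^2 + 3*x at the endpoints):
  F(1) − F(−1) = 199/60 − (-889/60) = 272/15.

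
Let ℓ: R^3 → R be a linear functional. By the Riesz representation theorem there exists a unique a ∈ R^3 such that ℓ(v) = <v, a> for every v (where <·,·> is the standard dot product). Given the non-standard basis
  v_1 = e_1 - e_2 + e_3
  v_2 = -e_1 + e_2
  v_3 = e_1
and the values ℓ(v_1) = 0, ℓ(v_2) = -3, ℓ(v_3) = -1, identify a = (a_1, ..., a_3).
a = (-1, -4, -3)

Write a = (a_1, ..., a_3) in the standard basis. For each basis vector v_i, ℓ(v_i) = <v_i, a> is a linear equation in the a_j's. Collect the n equations into a matrix system V a = ℓ, where row i of V is v_i (expressed in the standard basis). Since V is invertible (lower-triangular with 1s on the diagonal, up to permutation), solve by back-substitution:
  V =
[[1, -1, 1],
 [-1, 1, 0],
 [1, 0, 0]]
  V a = (0, -3, -1)
Solving gives a = (-1, -4, -3).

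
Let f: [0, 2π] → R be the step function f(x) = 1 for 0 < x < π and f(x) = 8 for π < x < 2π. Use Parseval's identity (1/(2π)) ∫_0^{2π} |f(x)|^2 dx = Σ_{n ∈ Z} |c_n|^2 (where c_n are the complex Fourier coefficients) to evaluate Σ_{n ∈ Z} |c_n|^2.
Σ |c_n|^2 = 65/2

Parseval equates the L^2 energy of f (normalised by 1/(2π)) with the ℓ^2 sum of its Fourier coefficients: (1/(2π)) ∫_0^{2π} |f|^2 = Σ |c_n|^2.
Compute the left side: (1/(2π)) [∫_0^π 1^2 dx + ∫_π^{2π} 8^2 dx] = (1/(2π)) · (1π + 64π) = (1 + 64)/2 = 65/2.
So Σ_{n ∈ Z} |c_n|^2 = 65/2.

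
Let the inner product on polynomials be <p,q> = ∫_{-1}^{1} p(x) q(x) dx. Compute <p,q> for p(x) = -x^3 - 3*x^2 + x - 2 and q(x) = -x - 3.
<p,q> = 266/15

Expand the product: p(x)·q(x) = x^4 + 6*x^3 + 8*x^2 - x + 6.
∫_{-1}^{1} of each monomial x^k gives [2/(k+1) if k even, 0 if k odd]. Integrating term-by-term (or equivalently evaluating the antiderivative F(x) = x^5/5 + 3*x^4/2 + 8*x^3/3 - x^2/2 + 6*x at the endpoints):
  F(1) − F(−1) = 148/15 − (-118/15) = 266/15.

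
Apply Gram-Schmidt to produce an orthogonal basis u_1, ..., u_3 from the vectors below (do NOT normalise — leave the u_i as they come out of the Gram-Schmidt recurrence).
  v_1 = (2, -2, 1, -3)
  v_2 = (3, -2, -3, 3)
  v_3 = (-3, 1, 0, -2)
Orthogonal basis:
  u_1 = (2, -2, 1, -3)
  u_2 = (29/9, -20/9, -26/9, 8/3)
  u_3 = (-270/277, -129/277, -417/277, -233/277)

Apply the Gram-Schmidt recurrence
  u_1 = v_1
  u_i = v_i − Σ_{j<i} ((v_i · u_j) / (u_j · u_j)) · u_j.

Step by step this gives:
  u_1 = (2, -2, 1, -3)
  u_2 = (29/9, -20/9, -26/9, 8/3)
  u_3 = (-270/277, -129/277, -417/277, -233/277)

Orthogonality check:
  u_2 · u_1 = 0 (should be 0)
  u_3 · u_1 = 0 (should be 0)
  u_3 · u_2 = 0 (should be 0)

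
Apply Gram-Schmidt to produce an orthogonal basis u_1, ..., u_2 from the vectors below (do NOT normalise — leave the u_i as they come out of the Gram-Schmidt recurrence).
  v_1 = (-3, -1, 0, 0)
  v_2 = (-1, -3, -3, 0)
Orthogonal basis:
  u_1 = (-3, -1, 0, 0)
  u_2 = (4/5, -12/5, -3, 0)

Apply the Gram-Schmidt recurrence
  u_1 = v_1
  u_i = v_i − Σ_{j<i} ((v_i · u_j) / (u_j · u_j)) · u_j.

Step by step this gives:
  u_1 = (-3, -1, 0, 0)
  u_2 = (4/5, -12/5, -3, 0)

Orthogonality check:
  u_2 · u_1 = 0 (should be 0)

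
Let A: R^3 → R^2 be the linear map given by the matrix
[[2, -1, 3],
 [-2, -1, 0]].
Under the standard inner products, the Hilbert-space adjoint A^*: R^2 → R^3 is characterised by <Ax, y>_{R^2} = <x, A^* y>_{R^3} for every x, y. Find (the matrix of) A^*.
A^* = A^T =
[[2, -2],
 [-1, -1],
 [3, 0]]

For real matrices with standard dot products, the defining identity <Ax, y> = <x, A^* y> gives (Ax)^T y = x^T (A^*) y, i.e. x^T A^T y = x^T (A^*) y. Since this holds for all x, y, we must have A^* = A^T. Therefore
A^* =
[[2, -2],
 [-1, -1],
 [3, 0]].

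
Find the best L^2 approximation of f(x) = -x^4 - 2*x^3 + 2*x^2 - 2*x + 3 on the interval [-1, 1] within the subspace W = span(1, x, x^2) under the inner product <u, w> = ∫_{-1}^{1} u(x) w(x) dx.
g(x) = 8*x^2/7 - 16*x/5 + 108/35

The best approximation g ∈ W is the orthogonal projection of f onto W. Writing g = a_0 + a_1 x + a_2 x^2, the coefficients solve the normal equations G · a = b where
  G_{ij} = <φ_i, φ_j> and b_i = <f, φ_i>, with φ_0 = 1, φ_1 = x, φ_2 = x^2.
G =
  [2, 0, 2/3]
  [0, 2/3, 0]
  [2/3, 0, 2/5],
b = (104/15, -32/15, 88/35).
Solving gives a_0 = 108/35, a_1 = -16/5, a_2 = 8/7, so
  g(x) = 8*x^2/7 - 16*x/5 + 108/35.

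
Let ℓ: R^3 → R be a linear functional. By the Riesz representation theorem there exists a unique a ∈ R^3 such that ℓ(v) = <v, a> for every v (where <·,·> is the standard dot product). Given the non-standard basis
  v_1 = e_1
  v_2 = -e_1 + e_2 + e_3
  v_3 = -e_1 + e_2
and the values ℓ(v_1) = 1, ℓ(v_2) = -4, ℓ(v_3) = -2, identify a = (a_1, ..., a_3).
a = (1, -1, -2)

Write a = (a_1, ..., a_3) in the standard basis. For each basis vector v_i, ℓ(v_i) = <v_i, a> is a linear equation in the a_j's. Collect the n equations into a matrix system V a = ℓ, where row i of V is v_i (expressed in the standard basis). Since V is invertible (lower-triangular with 1s on the diagonal, up to permutation), solve by back-substitution:
  V =
[[1, 0, 0],
 [-1, 1, 1],
 [-1, 1, 0]]
  V a = (1, -4, -2)
Solving gives a = (1, -1, -2).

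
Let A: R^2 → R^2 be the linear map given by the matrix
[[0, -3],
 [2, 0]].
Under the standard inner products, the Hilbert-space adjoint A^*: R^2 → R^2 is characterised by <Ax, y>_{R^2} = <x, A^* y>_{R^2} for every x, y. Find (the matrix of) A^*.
A^* = A^T =
[[0, 2],
 [-3, 0]]

For real matrices with standard dot products, the defining identity <Ax, y> = <x, A^* y> gives (Ax)^T y = x^T (A^*) y, i.e. x^T A^T y = x^T (A^*) y. Since this holds for all x, y, we must have A^* = A^T. Therefore
A^* =
[[0, 2],
 [-3, 0]].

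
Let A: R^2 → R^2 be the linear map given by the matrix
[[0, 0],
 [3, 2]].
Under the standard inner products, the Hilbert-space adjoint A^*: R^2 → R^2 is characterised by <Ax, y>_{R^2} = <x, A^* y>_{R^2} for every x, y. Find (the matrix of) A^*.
A^* = A^T =
[[0, 3],
 [0, 2]]

For real matrices with standard dot products, the defining identity <Ax, y> = <x, A^* y> gives (Ax)^T y = x^T (A^*) y, i.e. x^T A^T y = x^T (A^*) y. Since this holds for all x, y, we must have A^* = A^T. Therefore
A^* =
[[0, 3],
 [0, 2]].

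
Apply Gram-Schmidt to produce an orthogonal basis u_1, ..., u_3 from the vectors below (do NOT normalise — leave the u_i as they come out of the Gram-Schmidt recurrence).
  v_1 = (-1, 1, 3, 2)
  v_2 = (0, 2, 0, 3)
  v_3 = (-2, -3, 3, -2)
Orthogonal basis:
  u_1 = (-1, 1, 3, 2)
  u_2 = (8/15, 22/15, -8/5, 29/15)
  u_3 = (-114/131, -117/131, -51/131, 78/131)

Apply the Gram-Schmidt recurrence
  u_1 = v_1
  u_i = v_i − Σ_{j<i} ((v_i · u_j) / (u_j · u_j)) · u_j.

Step by step this gives:
  u_1 = (-1, 1, 3, 2)
  u_2 = (8/15, 22/15, -8/5, 29/15)
  u_3 = (-114/131, -117/131, -51/131, 78/131)

Orthogonality check:
  u_2 · u_1 = 0 (should be 0)
  u_3 · u_1 = 0 (should be 0)
  u_3 · u_2 = 0 (should be 0)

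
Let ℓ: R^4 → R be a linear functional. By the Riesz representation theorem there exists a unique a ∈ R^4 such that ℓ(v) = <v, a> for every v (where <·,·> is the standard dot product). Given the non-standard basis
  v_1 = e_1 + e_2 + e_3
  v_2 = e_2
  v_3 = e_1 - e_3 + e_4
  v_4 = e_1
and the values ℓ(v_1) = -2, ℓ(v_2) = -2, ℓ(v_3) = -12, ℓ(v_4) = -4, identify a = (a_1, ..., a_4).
a = (-4, -2, 4, -4)

Write a = (a_1, ..., a_4) in the standard basis. For each basis vector v_i, ℓ(v_i) = <v_i, a> is a linear equation in the a_j's. Collect the n equations into a matrix system V a = ℓ, where row i of V is v_i (expressed in the standard basis). Since V is invertible (lower-triangular with 1s on the diagonal, up to permutation), solve by back-substitution:
  V =
[[1, 1, 1, 0],
 [0, 1, 0, 0],
 [1, 0, -1, 1],
 [1, 0, 0, 0]]
  V a = (-2, -2, -12, -4)
Solving gives a = (-4, -2, 4, -4).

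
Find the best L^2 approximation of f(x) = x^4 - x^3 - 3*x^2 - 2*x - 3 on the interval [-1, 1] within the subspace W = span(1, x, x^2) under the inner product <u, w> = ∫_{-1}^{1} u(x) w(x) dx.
g(x) = -15*x^2/7 - 13*x/5 - 108/35

The best approximation g ∈ W is the orthogonal projection of f onto W. Writing g = a_0 + a_1 x + a_2 x^2, the coefficients solve the normal equations G · a = b where
  G_{ij} = <φ_i, φ_j> and b_i = <f, φ_i>, with φ_0 = 1, φ_1 = x, φ_2 = x^2.
G =
  [2, 0, 2/3]
  [0, 2/3, 0]
  [2/3, 0, 2/5],
b = (-38/5, -26/15, -102/35).
Solving gives a_0 = -108/35, a_1 = -13/5, a_2 = -15/7, so
  g(x) = -15*x^2/7 - 13*x/5 - 108/35.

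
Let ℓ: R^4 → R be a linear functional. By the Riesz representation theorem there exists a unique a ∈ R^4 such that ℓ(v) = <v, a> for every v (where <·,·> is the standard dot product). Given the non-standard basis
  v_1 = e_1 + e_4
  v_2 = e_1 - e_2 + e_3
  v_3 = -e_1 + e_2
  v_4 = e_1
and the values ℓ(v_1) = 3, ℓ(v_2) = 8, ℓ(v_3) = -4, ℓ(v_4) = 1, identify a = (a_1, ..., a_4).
a = (1, -3, 4, 2)

Write a = (a_1, ..., a_4) in the standard basis. For each basis vector v_i, ℓ(v_i) = <v_i, a> is a linear equation in the a_j's. Collect the n equations into a matrix system V a = ℓ, where row i of V is v_i (expressed in the standard basis). Since V is invertible (lower-triangular with 1s on the diagonal, up to permutation), solve by back-substitution:
  V =
[[1, 0, 0, 1],
 [1, -1, 1, 0],
 [-1, 1, 0, 0],
 [1, 0, 0, 0]]
  V a = (3, 8, -4, 1)
Solving gives a = (1, -3, 4, 2).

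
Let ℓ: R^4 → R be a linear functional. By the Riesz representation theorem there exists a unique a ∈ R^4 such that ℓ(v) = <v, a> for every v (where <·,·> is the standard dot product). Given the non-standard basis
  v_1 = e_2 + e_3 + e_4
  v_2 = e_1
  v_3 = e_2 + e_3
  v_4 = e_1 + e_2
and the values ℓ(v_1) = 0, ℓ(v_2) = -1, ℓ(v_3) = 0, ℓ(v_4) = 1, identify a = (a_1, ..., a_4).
a = (-1, 2, -2, 0)

Write a = (a_1, ..., a_4) in the standard basis. For each basis vector v_i, ℓ(v_i) = <v_i, a> is a linear equation in the a_j's. Collect the n equations into a matrix system V a = ℓ, where row i of V is v_i (expressed in the standard basis). Since V is invertible (lower-triangular with 1s on the diagonal, up to permutation), solve by back-substitution:
  V =
[[0, 1, 1, 1],
 [1, 0, 0, 0],
 [0, 1, 1, 0],
 [1, 1, 0, 0]]
  V a = (0, -1, 0, 1)
Solving gives a = (-1, 2, -2, 0).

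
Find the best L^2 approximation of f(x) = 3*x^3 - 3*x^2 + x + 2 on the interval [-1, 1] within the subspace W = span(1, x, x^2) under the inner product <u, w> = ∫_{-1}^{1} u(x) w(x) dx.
g(x) = -3*x^2 + 14*x/5 + 2

The best approximation g ∈ W is the orthogonal projection of f onto W. Writing g = a_0 + a_1 x + a_2 x^2, the coefficients solve the normal equations G · a = b where
  G_{ij} = <φ_i, φ_j> and b_i = <f, φ_i>, with φ_0 = 1, φ_1 = x, φ_2 = x^2.
G =
  [2, 0, 2/3]
  [0, 2/3, 0]
  [2/3, 0, 2/5],
b = (2, 28/15, 2/15).
Solving gives a_0 = 2, a_1 = 14/5, a_2 = -3, so
  g(x) = -3*x^2 + 14*x/5 + 2.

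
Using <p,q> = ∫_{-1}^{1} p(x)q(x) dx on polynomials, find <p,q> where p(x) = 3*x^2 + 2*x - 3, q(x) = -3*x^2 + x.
<p,q> = 56/15

Expand the product: p(x)·q(x) = -9*x^4 - 3*x^3 + 11*x^2 - 3*x.
∫_{-1}^{1} of each monomial x^k gives [2/(k+1) if k even, 0 if k odd]. Integrating term-by-term (or equivalently evaluating the antiderivative F(x) = -9*x^5/5 - 3*x^4/4 + 11*x^3/3 - 3*x^2/2 at the endpoints):
  F(1) − F(−1) = -23/60 − (-247/60) = 56/15.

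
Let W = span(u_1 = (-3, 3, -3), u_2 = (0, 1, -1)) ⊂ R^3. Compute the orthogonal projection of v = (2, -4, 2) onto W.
proj_W(v) = (2, -3, 3)

Set up U = [u_1 | ... | u_2] ∈ R^(3×2). The projector onto W = col(U) is P = U (U^T U)^(-1) U^T.
Compute U^T U =
  [27, 6]
  [6, 2],
and U^T v = (-24, -6).
Solve U^T U · c = U^T v for the coefficients: c = (-2/3, -1). The projection is proj_W(v) = U c.
Check: (v - proj_W(v)) · u_1 = 0  (should be 0).
Check: (v - proj_W(v)) · u_2 = 0  (should be 0).
Result: proj_W(v) = (2, -3, 3).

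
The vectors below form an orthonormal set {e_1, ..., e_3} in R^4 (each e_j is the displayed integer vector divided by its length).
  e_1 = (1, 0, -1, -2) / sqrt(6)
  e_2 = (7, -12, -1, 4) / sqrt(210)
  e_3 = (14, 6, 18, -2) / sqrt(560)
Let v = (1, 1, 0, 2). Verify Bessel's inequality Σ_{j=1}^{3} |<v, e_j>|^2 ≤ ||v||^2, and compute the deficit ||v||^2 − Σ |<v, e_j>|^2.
Σ |<v, e_j>|^2 = 2; ||v||^2 = 6; deficit = 4

Write each e_j = u_j / sqrt(<u_j, u_j>) where u_j is the displayed integer vector. Then <v, e_j> = <v, u_j> / sqrt(<u_j, u_j>), so |<v, e_j>|^2 = <v, u_j>^2 / <u_j, u_j>.
Coefficients: <v, e_1> = -3/sqrt(6), <v, e_2> = 3/sqrt(210), <v, e_3> = 16/sqrt(560).
Square and sum: Σ |<v, e_j>|^2 = 2.
Compute ||v||^2 = v·v = 6.
Deficit = 6 − 2 = 4 ≥ 0, confirming Bessel's inequality. (The deficit equals ||v − Σ <v,e_j> e_j||^2, the squared distance from v to span{e_j}.)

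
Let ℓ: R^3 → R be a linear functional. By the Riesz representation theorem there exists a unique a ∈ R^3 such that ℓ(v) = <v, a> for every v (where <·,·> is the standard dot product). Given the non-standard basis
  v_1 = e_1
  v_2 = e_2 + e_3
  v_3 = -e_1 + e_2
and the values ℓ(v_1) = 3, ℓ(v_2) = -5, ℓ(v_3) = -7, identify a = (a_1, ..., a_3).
a = (3, -4, -1)

Write a = (a_1, ..., a_3) in the standard basis. For each basis vector v_i, ℓ(v_i) = <v_i, a> is a linear equation in the a_j's. Collect the n equations into a matrix system V a = ℓ, where row i of V is v_i (expressed in the standard basis). Since V is invertible (lower-triangular with 1s on the diagonal, up to permutation), solve by back-substitution:
  V =
[[1, 0, 0],
 [0, 1, 1],
 [-1, 1, 0]]
  V a = (3, -5, -7)
Solving gives a = (3, -4, -1).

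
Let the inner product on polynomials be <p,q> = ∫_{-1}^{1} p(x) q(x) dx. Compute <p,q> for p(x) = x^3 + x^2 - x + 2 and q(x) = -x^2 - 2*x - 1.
<p,q> = -88/15

Expand the product: p(x)·q(x) = -x^5 - 3*x^4 - 2*x^3 - x^2 - 3*x - 2.
∫_{-1}^{1} of each monomial x^k gives [2/(k+1) if k even, 0 if k odd]. Integrating term-by-term (or equivalently evaluating the antiderivative F(x) = -x^6/6 - 3*x^5/5 - x^4/2 - x^3/3 - 3*x^2/2 - 2*x at the endpoints):
  F(1) − F(−1) = -51/10 − (23/30) = -88/15.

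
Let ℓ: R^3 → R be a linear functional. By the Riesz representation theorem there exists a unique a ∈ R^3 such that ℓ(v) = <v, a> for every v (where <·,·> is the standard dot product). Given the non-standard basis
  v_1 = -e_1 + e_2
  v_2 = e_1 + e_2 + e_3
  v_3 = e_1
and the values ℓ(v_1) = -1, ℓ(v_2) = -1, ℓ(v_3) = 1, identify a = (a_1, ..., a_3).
a = (1, 0, -2)

Write a = (a_1, ..., a_3) in the standard basis. For each basis vector v_i, ℓ(v_i) = <v_i, a> is a linear equation in the a_j's. Collect the n equations into a matrix system V a = ℓ, where row i of V is v_i (expressed in the standard basis). Since V is invertible (lower-triangular with 1s on the diagonal, up to permutation), solve by back-substitution:
  V =
[[-1, 1, 0],
 [1, 1, 1],
 [1, 0, 0]]
  V a = (-1, -1, 1)
Solving gives a = (1, 0, -2).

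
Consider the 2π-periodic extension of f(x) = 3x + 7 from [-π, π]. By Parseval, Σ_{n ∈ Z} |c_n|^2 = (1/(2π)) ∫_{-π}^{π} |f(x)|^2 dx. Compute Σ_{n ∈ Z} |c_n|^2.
Σ |c_n|^2 = 3π^2 + 49

Expand and integrate term by term over [-π, π]:
  ∫ (3x)^2 dx = 9·(2π^3/3); ∫ 2·3·(7)·x dx = 0 (odd integrand); ∫ 7^2 dx = 49·2π.
So (1/(2π)) ∫_{-π}^{π} (3x + 7)^2 dx = 9π^2/3 + 49 = 3π^2 + 49.
Parseval ⇒ Σ |c_n|^2 = 3π^2 + 49.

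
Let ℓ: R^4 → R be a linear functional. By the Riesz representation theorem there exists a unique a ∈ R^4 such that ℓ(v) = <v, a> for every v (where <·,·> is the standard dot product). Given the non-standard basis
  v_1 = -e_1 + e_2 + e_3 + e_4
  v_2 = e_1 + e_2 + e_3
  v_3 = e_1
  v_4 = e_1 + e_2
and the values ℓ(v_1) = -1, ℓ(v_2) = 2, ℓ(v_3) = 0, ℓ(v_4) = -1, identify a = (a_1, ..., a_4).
a = (0, -1, 3, -3)

Write a = (a_1, ..., a_4) in the standard basis. For each basis vector v_i, ℓ(v_i) = <v_i, a> is a linear equation in the a_j's. Collect the n equations into a matrix system V a = ℓ, where row i of V is v_i (expressed in the standard basis). Since V is invertible (lower-triangular with 1s on the diagonal, up to permutation), solve by back-substitution:
  V =
[[-1, 1, 1, 1],
 [1, 1, 1, 0],
 [1, 0, 0, 0],
 [1, 1, 0, 0]]
  V a = (-1, 2, 0, -1)
Solving gives a = (0, -1, 3, -3).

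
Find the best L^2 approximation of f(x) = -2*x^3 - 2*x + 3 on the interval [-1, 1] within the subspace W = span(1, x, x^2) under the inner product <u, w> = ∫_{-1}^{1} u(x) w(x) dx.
g(x) = 3 - 16*x/5

The best approximation g ∈ W is the orthogonal projection of f onto W. Writing g = a_0 + a_1 x + a_2 x^2, the coefficients solve the normal equations G · a = b where
  G_{ij} = <φ_i, φ_j> and b_i = <f, φ_i>, with φ_0 = 1, φ_1 = x, φ_2 = x^2.
G =
  [2, 0, 2/3]
  [0, 2/3, 0]
  [2/3, 0, 2/5],
b = (6, -32/15, 2).
Solving gives a_0 = 3, a_1 = -16/5, a_2 = 0, so
  g(x) = 3 - 16*x/5.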